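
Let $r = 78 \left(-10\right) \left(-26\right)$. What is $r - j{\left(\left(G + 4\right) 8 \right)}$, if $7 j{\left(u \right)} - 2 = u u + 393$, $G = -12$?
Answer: $\frac{137469}{7} \approx 19638.0$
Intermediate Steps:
$r = 20280$ ($r = \left(-780\right) \left(-26\right) = 20280$)
$j{\left(u \right)} = \frac{395}{7} + \frac{u^{2}}{7}$ ($j{\left(u \right)} = \frac{2}{7} + \frac{u u + 393}{7} = \frac{2}{7} + \frac{u^{2} + 393}{7} = \frac{2}{7} + \frac{393 + u^{2}}{7} = \frac{2}{7} + \left(\frac{393}{7} + \frac{u^{2}}{7}\right) = \frac{395}{7} + \frac{u^{2}}{7}$)
$r - j{\left(\left(G + 4\right) 8 \right)} = 20280 - \left(\frac{395}{7} + \frac{\left(\left(-12 + 4\right) 8\right)^{2}}{7}\right) = 20280 - \left(\frac{395}{7} + \frac{\left(\left(-8\right) 8\right)^{2}}{7}\right) = 20280 - \left(\frac{395}{7} + \frac{\left(-64\right)^{2}}{7}\right) = 20280 - \left(\frac{395}{7} + \frac{1}{7} \cdot 4096\right) = 20280 - \left(\frac{395}{7} + \frac{4096}{7}\right) = 20280 - \frac{4491}{7} = \frac{137469}{7}$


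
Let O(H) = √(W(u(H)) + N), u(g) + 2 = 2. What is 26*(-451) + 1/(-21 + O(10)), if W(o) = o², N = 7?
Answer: -727015/62 - √7/434 ≈ -11726.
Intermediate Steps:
u(g) = 0 (u(g) = -2 + 2 = 0)
O(H) = √7 (O(H) = √(0² + 7) = √(0 + 7) = √7)
26*(-451) + 1/(-21 + O(10)) = 26*(-451) + 1/(-21 + √7) = -11726 + 1/(-21 + √7)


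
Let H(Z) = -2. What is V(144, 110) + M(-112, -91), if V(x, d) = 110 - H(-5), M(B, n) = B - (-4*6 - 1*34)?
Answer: 58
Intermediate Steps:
M(B, n) = 58 + B (M(B, n) = B - (-24 - 34) = B - 1*(-58) = B + 58 = 58 + B)
V(x, d) = 112 (V(x, d) = 110 - 1*(-2) = 110 + 2 = 112)
V(144, 110) + M(-112, -91) = 112 + (58 - 112) = 112 - 54 = 58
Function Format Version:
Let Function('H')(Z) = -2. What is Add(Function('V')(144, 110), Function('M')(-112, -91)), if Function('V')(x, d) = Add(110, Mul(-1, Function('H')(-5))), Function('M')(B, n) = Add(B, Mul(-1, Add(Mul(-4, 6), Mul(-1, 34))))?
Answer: 58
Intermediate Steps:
Function('M')(B, n) = Add(58, B) (Function('M')(B, n) = Add(B, Mul(-1, Add(-24, -34))) = Add(B, Mul(-1, -58)) = Add(B, 58) = Add(58, B))
Function('V')(x, d) = 112 (Function('V')(x, d) = Add(110, Mul(-1, -2)) = Add(110, 2) = 112)
Add(Function('V')(144, 110), Function('M')(-112, -91)) = Add(112, Add(58, -112)) = Add(112, -54) = 58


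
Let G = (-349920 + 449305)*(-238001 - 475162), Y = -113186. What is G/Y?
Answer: 70877704755/113186 ≈ 6.2621e+5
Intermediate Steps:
G = -70877704755 (G = 99385*(-713163) = -70877704755)
G/Y = -70877704755/(-113186) = -70877704755*(-1/113186) = 70877704755/113186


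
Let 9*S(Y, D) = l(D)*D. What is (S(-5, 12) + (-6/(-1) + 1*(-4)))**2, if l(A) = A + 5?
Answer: 5476/9 ≈ 608.44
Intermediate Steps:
l(A) = 5 + A
S(Y, D) = D*(5 + D)/9 (S(Y, D) = ((5 + D)*D)/9 = (D*(5 + D))/9 = D*(5 + D)/9)
(S(-5, 12) + (-6/(-1) + 1*(-4)))**2 = ((1/9)*12*(5 + 12) + (-6/(-1) + 1*(-4)))**2 = ((1/9)*12*17 + (-6*(-1) - 4))**2 = (68/3 + (6 - 4))**2 = (68/3 + 2)**2 = (74/3)**2 = 5476/9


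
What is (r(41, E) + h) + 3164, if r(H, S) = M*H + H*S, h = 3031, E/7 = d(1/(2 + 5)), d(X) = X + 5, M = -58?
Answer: 5293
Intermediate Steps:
d(X) = 5 + X
E = 36 (E = 7*(5 + 1/(2 + 5)) = 7*(5 + 1/7) = 7*(36/7) = 36)
r(H, S) = -58*H + H*S
(r(41, E) + h) + 3164 = (41*(-58 + 36) + 3031) + 3164 = (41*(-22) + 3031) + 3164 = (-902 + 3031) + 3164 = 2129 + 3164 = 5293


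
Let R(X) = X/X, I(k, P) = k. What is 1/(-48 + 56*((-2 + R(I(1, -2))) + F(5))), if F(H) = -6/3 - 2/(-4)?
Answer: -1/188 ≈ -0.0053191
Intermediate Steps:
F(H) = -3/2 (F(H) = -6*⅓ - 2*(-¼) = -2 + ½ = -3/2)
R(X) = 1
1/(-48 + 56*((-2 + R(I(1, -2))) + F(5))) = 1/(-48 + 56*((-2 + 1) - 3/2)) = 1/(-48 + 56*(-1 - 3/2)) = 1/(-48 + 56*(-5/2)) = 1/(-48 - 140) = 1/(-188) = -1/188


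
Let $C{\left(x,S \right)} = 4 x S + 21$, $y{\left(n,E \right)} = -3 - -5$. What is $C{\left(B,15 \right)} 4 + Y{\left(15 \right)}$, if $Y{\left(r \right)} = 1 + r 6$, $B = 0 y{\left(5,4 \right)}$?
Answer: $175$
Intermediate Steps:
$y{\left(n,E \right)} = 2$ ($y{\left(n,E \right)} = -3 + 5 = 2$)
$B = 0$ ($B = 0 \cdot 2 = 0$)
$C{\left(x,S \right)} = 21 + 4 S x$ ($C{\left(x,S \right)} = 4 S x + 21 = 21 + 4 S x$)
$Y{\left(r \right)} = 1 + 6 r$
$C{\left(B,15 \right)} 4 + Y{\left(15 \right)} = \left(21 + 4 \cdot 15 \cdot 0\right) 4 + \left(1 + 6 \cdot 15\right) = \left(21 + 0\right) 4 + \left(1 + 90\right) = 21 \cdot 4 + 91 = 84 + 91 = 175$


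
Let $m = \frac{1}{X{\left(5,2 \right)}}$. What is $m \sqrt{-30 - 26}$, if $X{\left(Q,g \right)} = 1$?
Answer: $2 i \sqrt{14} \approx 7.4833 i$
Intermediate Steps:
$m = 1$ ($m = 1^{-1} = 1$)
$m \sqrt{-30 - 26} = 1 \sqrt{-30 - 26} = 1 \sqrt{-56} = 1 \cdot 2 i \sqrt{14} = 2 i \sqrt{14}$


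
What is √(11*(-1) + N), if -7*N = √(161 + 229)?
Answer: √(-539 - 7*√390)/7 ≈ 3.7177*I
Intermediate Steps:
N = -√390/7 (N = -√(161 + 229)/7 = -√390/7 ≈ -2.8212)
√(11*(-1) + N) = √(11*(-1) - √390/7) = √(-11 - √390/7)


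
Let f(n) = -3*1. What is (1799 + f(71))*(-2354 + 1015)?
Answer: -2404844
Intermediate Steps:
f(n) = -3
(1799 + f(71))*(-2354 + 1015) = (1799 - 3)*(-2354 + 1015) = 1796*(-1339) = -2404844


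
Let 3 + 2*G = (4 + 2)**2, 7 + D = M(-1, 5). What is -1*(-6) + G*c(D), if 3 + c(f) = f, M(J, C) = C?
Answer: -153/2 ≈ -76.500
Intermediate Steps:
D = -2 (D = -7 + 5 = -2)
G = 33/2 (G = -3/2 + (4 + 2)**2/2 = -3/2 + (1/2)*6**2 = -3/2 + (1/2)*36 = -3/2 + 18 = 33/2 ≈ 16.500)
c(f) = -3 + f
-1*(-6) + G*c(D) = -1*(-6) + 33*(-3 - 2)/2 = 6 + (33/2)*(-5) = 6 - 165/2 = -153/2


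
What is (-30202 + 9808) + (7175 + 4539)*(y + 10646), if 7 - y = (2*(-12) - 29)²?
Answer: 91864222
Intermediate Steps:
y = -2802 (y = 7 - (2*(-12) - 29)² = 7 - (-24 - 29)² = 7 - 1*(-53)² = 7 - 1*2809 = 7 - 2809 = -2802)
(-30202 + 9808) + (7175 + 4539)*(y + 10646) = (-30202 + 9808) + (7175 + 4539)*(-2802 + 10646) = -20394 + 11714*7844 = -20394 + 91884616 = 91864222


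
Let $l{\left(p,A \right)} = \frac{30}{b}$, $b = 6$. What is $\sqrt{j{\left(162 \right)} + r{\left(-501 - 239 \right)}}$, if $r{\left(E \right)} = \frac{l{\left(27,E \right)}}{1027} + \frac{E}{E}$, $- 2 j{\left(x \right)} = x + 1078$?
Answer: $\frac{2 i \sqrt{163218029}}{1027} \approx 24.88 i$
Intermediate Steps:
$j{\left(x \right)} = -539 - \frac{x}{2}$ ($j{\left(x \right)} = - \frac{x + 1078}{2} = - \frac{1078 + x}{2} = -539 - \frac{x}{2}$)
$l{\left(p,A \right)} = 5$ ($l{\left(p,A \right)} = \frac{30}{6} = 30 \cdot \frac{1}{6} = 5$)
$r{\left(E \right)} = \frac{1032}{1027}$ ($r{\left(E \right)} = \frac{5}{1027} + \frac{E}{E} = 5 \cdot \frac{1}{1027} + 1 = \frac{5}{1027} + 1 = \frac{1032}{1027}$)
$\sqrt{j{\left(162 \right)} + r{\left(-501 - 239 \right)}} = \sqrt{\left(-539 - 81\right) + \frac{1032}{1027}} = \sqrt{-620 + \frac{1032}{1027}} = \sqrt{- \frac{635708}{1027}} = \frac{2 i \sqrt{163218029}}{1027}$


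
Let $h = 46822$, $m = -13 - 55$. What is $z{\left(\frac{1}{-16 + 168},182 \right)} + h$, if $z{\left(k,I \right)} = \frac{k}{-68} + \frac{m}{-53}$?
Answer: $\frac{25650168971}{547808} \approx 46823.0$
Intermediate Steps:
$m = -68$ ($m = -13 - 55 = -68$)
$z{\left(k,I \right)} = \frac{68}{53} - \frac{k}{68}$ ($z{\left(k,I \right)} = \frac{k}{-68} - \frac{68}{-53} = k \left(- \frac{1}{68}\right) - - \frac{68}{53} = - \frac{k}{68} + \frac{68}{53} = \frac{68}{53} - \frac{k}{68}$)
$z{\left(\frac{1}{-16 + 168},182 \right)} + h = \left(\frac{68}{53} - \frac{1}{68 \left(-16 + 168\right)}\right) + 46822 = \left(\frac{68}{53} - \frac{1}{68 \cdot 152}\right) + 46822 = \left(\frac{68}{53} - \frac{1}{10336}\right) + 46822 = \frac{702795}{547808} + 46822 = \frac{25650168971}{547808}$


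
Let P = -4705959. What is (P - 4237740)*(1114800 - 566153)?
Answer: -4906933625253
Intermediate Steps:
(P - 4237740)*(1114800 - 566153) = (-4705959 - 4237740)*(1114800 - 566153) = -8943699*548647 = -4906933625253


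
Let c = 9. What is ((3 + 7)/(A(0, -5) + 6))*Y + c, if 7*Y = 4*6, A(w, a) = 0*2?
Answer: 103/7 ≈ 14.714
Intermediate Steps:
A(w, a) = 0
Y = 24/7 (Y = (4*6)/7 = (1/7)*24 = 24/7 ≈ 3.4286)
((3 + 7)/(A(0, -5) + 6))*Y + c = ((3 + 7)/(0 + 6))*(24/7) + 9 = (10/6)*(24/7) + 9 = (10*(1/6))*(24/7) + 9 = (5/3)*(24/7) + 9 = 40/7 + 9 = 103/7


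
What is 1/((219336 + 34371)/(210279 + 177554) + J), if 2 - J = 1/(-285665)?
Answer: 110790313945/294056225878 ≈ 0.37677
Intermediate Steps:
J = 571331/285665 (J = 2 - 1/(-285665) = 2 - 1*(-1/285665) = 2 + 1/285665 = 571331/285665 ≈ 2.0000)
1/((219336 + 34371)/(210279 + 177554) + J) = 1/((219336 + 34371)/(210279 + 177554) + 571331/285665) = 1/(253707/387833 + 571331/285665) = 1/(294056225878/110790313945) = 110790313945/294056225878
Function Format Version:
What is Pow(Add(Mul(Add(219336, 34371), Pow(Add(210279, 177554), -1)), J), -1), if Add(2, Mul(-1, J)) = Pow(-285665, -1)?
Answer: Rational(110790313945, 294056225878) ≈ 0.37677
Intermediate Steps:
J = Rational(571331, 285665) (J = Add(2, Mul(-1, Pow(-285665, -1))) = Add(2, Mul(-1, Rational(-1, 285665))) = Add(2, Rational(1, 285665)) = Rational(571331, 285665) ≈ 2.0000)
Pow(Add(Mul(Add(219336, 34371), Pow(Add(210279, 177554), -1)), J), -1) = Pow(Add(Mul(Add(219336, 34371), Pow(Add(210279, 177554), -1)), Rational(571331, 285665)), -1) = Pow(Add(Mul(253707, Pow(387833, -1)), Rational(571331, 285665)), -1) = Pow(Add(Mul(253707, Rational(1, 387833)), Rational(571331, 285665)), -1) = Pow(Add(Rational(253707, 387833), Rational(571331, 285665)), -1) = Pow(Rational(294056225878, 110790313945), -1) = Rational(110790313945, 294056225878)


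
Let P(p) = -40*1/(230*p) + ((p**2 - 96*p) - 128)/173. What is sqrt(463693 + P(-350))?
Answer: sqrt(9010691048454963)/139265 ≈ 681.61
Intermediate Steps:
P(p) = -128/173 - 96*p/173 - 4/(23*p) + p**2/173 (P(p) = -4/(23*p) + (-128 + p**2 - 96*p)*(1/173) = -4/(23*p) + (-128/173 - 96*p/173 + p**2/173) = -128/173 - 96*p/173 - 4/(23*p) + p**2/173)
sqrt(463693 + P(-350)) = sqrt(463693 + (1/3979)*(-692 - 23*(-350)*(128 - 1*(-350)**2 + 96*(-350)))/(-350)) = sqrt(463693 + (1/3979)*(-1/350)*(-692 - 23*(-350)*(128 - 1*122500 - 33600))) = sqrt(463693 + (1/3979)*(-1/350)*(-692 - 23*(-350)*(128 - 122500 - 33600))) = sqrt(463693 + (1/3979)*(-1/350)*(-692 - 23*(-350)*(-155972))) = sqrt(463693 + (1/3979)*(-1/350)*(-692 - 1255574600)) = sqrt(463693 + (1/3979)*(-1/350)*(-1255575292)) = sqrt(463693 + 627787646/696325) = sqrt(323508815871/696325) = sqrt(9010691048454963)/139265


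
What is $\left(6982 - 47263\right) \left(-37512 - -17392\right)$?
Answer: $810453720$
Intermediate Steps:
$\left(6982 - 47263\right) \left(-37512 - -17392\right) = - 40281 \left(-37512 + 17392\right) = \left(-40281\right) \left(-20120\right) = 810453720$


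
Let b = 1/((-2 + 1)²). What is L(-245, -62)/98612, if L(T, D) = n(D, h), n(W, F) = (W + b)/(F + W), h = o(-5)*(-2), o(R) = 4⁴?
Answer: 61/56603288 ≈ 1.0777e-6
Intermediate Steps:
o(R) = 256
b = 1 (b = 1/((-1)²) = 1/1 = 1)
h = -512 (h = 256*(-2) = -512)
n(W, F) = (1 + W)/(F + W) (n(W, F) = (W + 1)/(F + W) = (1 + W)/(F + W))
L(T, D) = (1 + D)/(-512 + D)
L(-245, -62)/98612 = ((1 - 62)/(-512 - 62))/98612 = (-61/(-574))*(1/98612) = -1/574*(-61)*(1/98612) = (61/574)*(1/98612) = 61/56603288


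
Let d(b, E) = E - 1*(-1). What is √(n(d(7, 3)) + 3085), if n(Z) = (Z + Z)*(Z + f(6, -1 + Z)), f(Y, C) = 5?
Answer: √3157 ≈ 56.187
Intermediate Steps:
d(b, E) = 1 + E (d(b, E) = E + 1 = 1 + E)
n(Z) = 2*Z*(5 + Z) (n(Z) = (Z + Z)*(Z + 5) = (2*Z)*(5 + Z) = 2*Z*(5 + Z))
√(n(d(7, 3)) + 3085) = √(2*(1 + 3)*(5 + (1 + 3)) + 3085) = √(2*4*(5 + 4) + 3085) = √(2*4*9 + 3085) = √(72 + 3085) = √3157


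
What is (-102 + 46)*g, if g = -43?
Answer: 2408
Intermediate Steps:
(-102 + 46)*g = (-102 + 46)*(-43) = -56*(-43) = 2408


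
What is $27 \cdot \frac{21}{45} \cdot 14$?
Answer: $\frac{882}{5} \approx 176.4$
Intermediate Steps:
$27 \cdot \frac{21}{45} \cdot 14 = 27 \cdot 21 \cdot \frac{1}{45} \cdot 14 = 27 \cdot \frac{7}{15} \cdot 14 = \frac{63}{5} \cdot 14 = \frac{882}{5}$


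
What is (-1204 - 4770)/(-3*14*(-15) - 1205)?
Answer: 5974/575 ≈ 10.390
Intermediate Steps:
(-1204 - 4770)/(-3*14*(-15) - 1205) = -5974/(-42*(-15) - 1205) = -5974/(630 - 1205) = -5974/(-575) = -5974*(-1/575) = 5974/575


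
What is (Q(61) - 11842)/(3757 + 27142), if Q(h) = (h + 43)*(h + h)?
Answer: 846/30899 ≈ 0.027380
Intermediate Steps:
Q(h) = 2*h*(43 + h) (Q(h) = (43 + h)*(2*h) = 2*h*(43 + h))
(Q(61) - 11842)/(3757 + 27142) = (2*61*(43 + 61) - 11842)/(3757 + 27142) = (2*61*104 - 11842)/30899 = (12688 - 11842)*(1/30899) = 846*(1/30899) = 846/30899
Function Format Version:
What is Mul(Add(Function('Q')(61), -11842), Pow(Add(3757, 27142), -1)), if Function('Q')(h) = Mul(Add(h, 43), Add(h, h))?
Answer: Rational(846, 30899) ≈ 0.027380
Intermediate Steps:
Function('Q')(h) = Mul(2, h, Add(43, h)) (Function('Q')(h) = Mul(Add(43, h), Mul(2, h)) = Mul(2, h, Add(43, h)))
Mul(Add(Function('Q')(61), -11842), Pow(Add(3757, 27142), -1)) = Mul(Add(Mul(2, 61, Add(43, 61)), -11842), Pow(Add(3757, 27142), -1)) = Mul(Add(Mul(2, 61, 104), -11842), Pow(30899, -1)) = Mul(Add(12688, -11842), Rational(1, 30899)) = Mul(846, Rational(1, 30899)) = Rational(846, 30899)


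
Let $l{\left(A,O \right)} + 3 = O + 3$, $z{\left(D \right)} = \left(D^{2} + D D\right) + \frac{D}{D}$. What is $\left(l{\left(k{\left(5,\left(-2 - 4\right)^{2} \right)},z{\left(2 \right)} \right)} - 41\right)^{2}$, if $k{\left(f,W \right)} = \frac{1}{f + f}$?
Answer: $1024$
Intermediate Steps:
$z{\left(D \right)} = 1 + 2 D^{2}$ ($z{\left(D \right)} = \left(D^{2} + D^{2}\right) + 1 = 2 D^{2} + 1 = 1 + 2 D^{2}$)
$k{\left(f,W \right)} = \frac{1}{2 f}$
$l{\left(A,O \right)} = O$ ($l{\left(A,O \right)} = -3 + \left(O + 3\right) = -3 + \left(3 + O\right) = O$)
$\left(l{\left(k{\left(5,\left(-2 - 4\right)^{2} \right)},z{\left(2 \right)} \right)} - 41\right)^{2} = \left(\left(1 + 2 \cdot 2^{2}\right) - 41\right)^{2} = \left(\left(1 + 2 \cdot 4\right) - 41\right)^{2} = \left(\left(1 + 8\right) - 41\right)^{2} = \left(9 - 41\right)^{2} = \left(-32\right)^{2} = 1024$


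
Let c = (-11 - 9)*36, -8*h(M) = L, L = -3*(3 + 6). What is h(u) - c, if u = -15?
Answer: 5787/8 ≈ 723.38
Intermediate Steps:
L = -27 (L = -3*9 = -27)
h(M) = 27/8 (h(M) = -⅛*(-27) = 27/8)
c = -720 (c = -20*36 = -720)
h(u) - c = 27/8 - 1*(-720) = 27/8 + 720 = 5787/8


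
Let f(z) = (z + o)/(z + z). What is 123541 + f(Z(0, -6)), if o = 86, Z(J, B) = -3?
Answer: 741163/6 ≈ 1.2353e+5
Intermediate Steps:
f(z) = (86 + z)/(2*z) (f(z) = (z + 86)/(z + z) = (86 + z)/((2*z)) = (86 + z)*(1/(2*z)) = (86 + z)/(2*z))
123541 + f(Z(0, -6)) = 123541 + (½)*(86 - 3)/(-3) = 123541 + (½)*(-⅓)*83 = 123541 - 83/6 = 741163/6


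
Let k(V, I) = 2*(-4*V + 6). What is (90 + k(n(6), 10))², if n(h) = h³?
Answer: 2643876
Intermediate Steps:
k(V, I) = 12 - 8*V (k(V, I) = 2*(6 - 4*V) = 12 - 8*V)
(90 + k(n(6), 10))² = (90 + (12 - 8*6³))² = (90 + (12 - 8*216))² = (90 + (12 - 1728))² = (90 - 1716)² = (-1626)² = 2643876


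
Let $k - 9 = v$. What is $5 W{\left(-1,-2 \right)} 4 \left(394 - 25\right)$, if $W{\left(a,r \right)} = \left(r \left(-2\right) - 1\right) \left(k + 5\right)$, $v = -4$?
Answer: $221400$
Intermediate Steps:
$k = 5$ ($k = 9 - 4 = 5$)
$W{\left(a,r \right)} = -10 - 20 r$ ($W{\left(a,r \right)} = \left(r \left(-2\right) - 1\right) \left(5 + 5\right) = \left(- 2 r - 1\right) 10 = \left(-1 - 2 r\right) 10 = -10 - 20 r$)
$5 W{\left(-1,-2 \right)} 4 \left(394 - 25\right) = 5 \left(-10 - -40\right) 4 \left(394 - 25\right) = 5 \left(-10 + 40\right) 4 \cdot 369 = 5 \cdot 30 \cdot 4 \cdot 369 = 150 \cdot 4 \cdot 369 = 600 \cdot 369 = 221400$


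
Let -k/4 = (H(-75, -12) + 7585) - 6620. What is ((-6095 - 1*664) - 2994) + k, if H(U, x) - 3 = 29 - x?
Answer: -13789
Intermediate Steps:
H(U, x) = 32 - x (H(U, x) = 3 + (29 - x) = 32 - x)
k = -4036 (k = -4*(((32 - 1*(-12)) + 7585) - 6620) = -4*(((32 + 12) + 7585) - 6620) = -4*((44 + 7585) - 6620) = -4*(7629 - 6620) = -4*1009 = -4036)
((-6095 - 1*664) - 2994) + k = ((-6095 - 1*664) - 2994) - 4036 = ((-6095 - 664) - 2994) - 4036 = (-6759 - 2994) - 4036 = -9753 - 4036 = -13789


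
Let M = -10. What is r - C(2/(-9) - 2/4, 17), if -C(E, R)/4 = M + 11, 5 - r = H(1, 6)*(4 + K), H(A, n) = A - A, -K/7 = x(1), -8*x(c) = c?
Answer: 9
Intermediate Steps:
x(c) = -c/8
K = 7/8 (K = -(-7)/8 = -7*(-⅛) = 7/8 ≈ 0.87500)
H(A, n) = 0
r = 5 (r = 5 - 0*(4 + 7/8) = 5 - 0*39/8 = 5 - 1*0 = 5 + 0 = 5)
C(E, R) = -4 (C(E, R) = -4*(-10 + 11) = -4*1 = -4)
r - C(2/(-9) - 2/4, 17) = 5 - 1*(-4) = 5 + 4 = 9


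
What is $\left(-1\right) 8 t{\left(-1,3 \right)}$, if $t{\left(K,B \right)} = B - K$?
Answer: $-32$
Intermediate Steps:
$\left(-1\right) 8 t{\left(-1,3 \right)} = \left(-1\right) 8 \left(3 - -1\right) = - 8 \left(3 + 1\right) = \left(-8\right) 4 = -32$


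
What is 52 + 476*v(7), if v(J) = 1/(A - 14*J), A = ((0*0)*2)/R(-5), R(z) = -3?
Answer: 330/7 ≈ 47.143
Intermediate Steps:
A = 0 (A = ((0*0)*2)/(-3) = (0*2)*(-1/3) = 0*(-1/3) = 0)
v(J) = -1/(14*J) (v(J) = 1/(0 - 14*J) = 1/(-14*J) = -1/(14*J))
52 + 476*v(7) = 52 + 476*(-1/14/7) = 52 + 476*(-1/14*1/7) = 52 + 476*(-1/98) = 52 - 34/7 = 330/7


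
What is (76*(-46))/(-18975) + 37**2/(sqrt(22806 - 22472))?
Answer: 152/825 + 1369*sqrt(334)/334 ≈ 75.093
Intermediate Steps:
(76*(-46))/(-18975) + 37**2/(sqrt(22806 - 22472)) = -3496*(-1/18975) + 1369/(sqrt(334)) = 152/825 + 1369*(sqrt(334)/334) = 152/825 + 1369*sqrt(334)/334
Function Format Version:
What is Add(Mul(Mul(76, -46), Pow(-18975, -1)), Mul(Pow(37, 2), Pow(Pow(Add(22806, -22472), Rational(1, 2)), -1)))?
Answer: Add(Rational(152, 825), Mul(Rational(1369, 334), Pow(334, Rational(1, 2)))) ≈ 75.093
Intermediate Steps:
Add(Mul(Mul(76, -46), Pow(-18975, -1)), Mul(Pow(37, 2), Pow(Pow(Add(22806, -22472), Rational(1, 2)), -1))) = Add(Mul(-3496, Rational(-1, 18975)), Mul(1369, Pow(Pow(334, Rational(1, 2)), -1))) = Add(Rational(152, 825), Mul(1369, Mul(Rational(1, 334), Pow(334, Rational(1, 2))))) = Add(Rational(152, 825), Mul(Rational(1369, 334), Pow(334, Rational(1, 2))))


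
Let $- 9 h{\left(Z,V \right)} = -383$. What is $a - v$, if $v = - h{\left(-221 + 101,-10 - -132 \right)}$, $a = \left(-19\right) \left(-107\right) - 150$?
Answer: $\frac{17330}{9} \approx 1925.6$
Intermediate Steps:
$h{\left(Z,V \right)} = \frac{383}{9}$ ($h{\left(Z,V \right)} = \left(- \frac{1}{9}\right) \left(-383\right) = \frac{383}{9}$)
$a = 1883$ ($a = 2033 - 150 = 1883$)
$v = - \frac{383}{9}$ ($v = \left(-1\right) \frac{383}{9} = - \frac{383}{9} \approx -42.556$)
$a - v = 1883 - - \frac{383}{9} = 1883 + \frac{383}{9} = \frac{17330}{9}$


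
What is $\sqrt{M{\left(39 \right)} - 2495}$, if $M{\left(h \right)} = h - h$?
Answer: $i \sqrt{2495} \approx 49.95 i$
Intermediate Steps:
$M{\left(h \right)} = 0$
$\sqrt{M{\left(39 \right)} - 2495} = \sqrt{0 - 2495} = \sqrt{-2495} = i \sqrt{2495}$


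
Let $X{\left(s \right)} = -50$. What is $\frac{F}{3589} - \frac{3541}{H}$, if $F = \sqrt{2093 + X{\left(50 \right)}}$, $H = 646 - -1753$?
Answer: $- \frac{3541}{2399} + \frac{3 \sqrt{227}}{3589} \approx -1.4634$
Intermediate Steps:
$H = 2399$ ($H = 646 + 1753 = 2399$)
$F = 3 \sqrt{227}$ ($F = \sqrt{2093 - 50} = \sqrt{2043} = 3 \sqrt{227} \approx 45.2$)
$\frac{F}{3589} - \frac{3541}{H} = \frac{3 \sqrt{227}}{3589} - \frac{3541}{2399} = - \frac{3541}{2399} + \frac{3 \sqrt{227}}{3589}$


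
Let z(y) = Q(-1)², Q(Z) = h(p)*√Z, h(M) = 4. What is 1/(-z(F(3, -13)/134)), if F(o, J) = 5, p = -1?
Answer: 1/16 ≈ 0.062500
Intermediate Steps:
Q(Z) = 4*√Z
z(y) = -16 (z(y) = (4*√(-1))² = (4*I)² = -16)
1/(-z(F(3, -13)/134)) = 1/(-1*(-16)) = 1/16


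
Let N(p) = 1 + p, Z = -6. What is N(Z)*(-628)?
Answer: 3140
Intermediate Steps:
N(Z)*(-628) = (1 - 6)*(-628) = -5*(-628) = 3140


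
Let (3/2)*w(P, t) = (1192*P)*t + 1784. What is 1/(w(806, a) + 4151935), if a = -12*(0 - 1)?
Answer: 3/35517421 ≈ 8.4466e-8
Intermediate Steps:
a = 12 (a = -12*(-1) = 12)
w(P, t) = 3568/3 + 2384*P*t/3 (w(P, t) = 2*((1192*P)*t + 1784)/3 = 2*(1192*P*t + 1784)/3 = 2*(1784 + 1192*P*t)/3 = 3568/3 + 2384*P*t/3)
1/(w(806, a) + 4151935) = 1/((3568/3 + (2384/3)*806*12) + 4151935) = 1/((3568/3 + 7686016) + 4151935) = 1/(23061616/3 + 4151935) = 1/(35517421/3) = 3/35517421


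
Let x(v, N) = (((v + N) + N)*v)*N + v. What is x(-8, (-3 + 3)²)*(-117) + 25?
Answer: 961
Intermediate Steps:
x(v, N) = v + N*v*(v + 2*N) (x(v, N) = (((N + v) + N)*v)*N + v = ((v + 2*N)*v)*N + v = (v*(v + 2*N))*N + v = N*v*(v + 2*N) + v = v + N*v*(v + 2*N))
x(-8, (-3 + 3)²)*(-117) + 25 = -8*(1 + 2*((-3 + 3)²)² + (-3 + 3)²*(-8))*(-117) + 25 = -8*(1 + 2*(0²)² + 0²*(-8))*(-117) + 25 = -8*(1 + 2*0² + 0*(-8))*(-117) + 25 = -8*(1 + 2*0 + 0)*(-117) + 25 = -8*(1 + 0 + 0)*(-117) + 25 = -8*1*(-117) + 25 = -8*(-117) + 25 = 936 + 25 = 961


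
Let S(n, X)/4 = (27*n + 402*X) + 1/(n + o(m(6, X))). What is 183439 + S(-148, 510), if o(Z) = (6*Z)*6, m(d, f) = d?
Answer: 16788096/17 ≈ 9.8754e+5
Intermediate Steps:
o(Z) = 36*Z
S(n, X) = 4/(216 + n) + 108*n + 1608*X (S(n, X) = 4*((27*n + 402*X) + 1/(n + 36*6)) = 4*((27*n + 402*X) + 1/(n + 216)) = 4*((27*n + 402*X) + 1/(216 + n)) = 4*(1/(216 + n) + 27*n + 402*X) = 4/(216 + n) + 108*n + 1608*X)
183439 + S(-148, 510) = 183439 + 4*(1 + 27*(-148)² + 5832*(-148) + 86832*510 + 402*510*(-148))/(216 - 148) = 183439 + 4*(1 + 27*21904 - 863136 + 44284320 - 30342960)/68 = 183439 + 4*(1/68)*(1 + 591408 - 863136 + 44284320 - 30342960) = 183439 + 4*(1/68)*13669633 = 183439 + 13669633/17 = 16788096/17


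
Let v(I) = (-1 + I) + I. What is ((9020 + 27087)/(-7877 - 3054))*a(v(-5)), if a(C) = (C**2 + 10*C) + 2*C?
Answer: 397177/10931 ≈ 36.335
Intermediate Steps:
v(I) = -1 + 2*I
a(C) = C**2 + 12*C
((9020 + 27087)/(-7877 - 3054))*a(v(-5)) = ((9020 + 27087)/(-7877 - 3054))*((-1 + 2*(-5))*(12 + (-1 + 2*(-5)))) = (36107/(-10931))*((-1 - 10)*(12 + (-1 - 10))) = (36107*(-1/10931))*(-11*(12 - 11)) = -(-397177)/10931 = -36107/10931*(-11) = 397177/10931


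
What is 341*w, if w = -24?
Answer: -8184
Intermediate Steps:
341*w = 341*(-24) = -8184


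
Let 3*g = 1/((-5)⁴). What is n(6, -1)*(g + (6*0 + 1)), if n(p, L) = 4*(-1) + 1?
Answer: -1876/625 ≈ -3.0016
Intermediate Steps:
g = 1/1875 (g = 1/(3*((-5)⁴)) = (⅓)/625 = (⅓)*(1/625) = 1/1875 ≈ 0.00053333)
n(p, L) = -3 (n(p, L) = -4 + 1 = -3)
n(6, -1)*(g + (6*0 + 1)) = -3*(1/1875 + (6*0 + 1)) = -3*(1/1875 + (0 + 1)) = -3*(1/1875 + 1) = -3*1876/1875 = -1876/625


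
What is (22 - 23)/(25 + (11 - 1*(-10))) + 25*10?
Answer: 11499/46 ≈ 249.98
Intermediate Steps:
(22 - 23)/(25 + (11 - 1*(-10))) + 25*10 = -1/(25 + (11 + 10)) + 250 = -1/(25 + 21) + 250 = -1/46 + 250 = 11499/46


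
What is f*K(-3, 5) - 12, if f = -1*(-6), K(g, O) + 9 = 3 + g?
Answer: -66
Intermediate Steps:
K(g, O) = -6 + g (K(g, O) = -9 + (3 + g) = -6 + g)
f = 6
f*K(-3, 5) - 12 = 6*(-6 - 3) - 12 = 6*(-9) - 12 = -54 - 12 = -66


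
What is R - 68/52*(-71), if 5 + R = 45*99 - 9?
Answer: 58940/13 ≈ 4533.8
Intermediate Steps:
R = 4441 (R = -5 + (45*99 - 9) = -5 + (4455 - 9) = -5 + 4446 = 4441)
R - 68/52*(-71) = 4441 - 68/52*(-71) = 4441 - 68*(1/52)*(-71) = 4441 - 17*(-71)/13 = 4441 - 1*(-1207/13) = 4441 + 1207/13 = 58940/13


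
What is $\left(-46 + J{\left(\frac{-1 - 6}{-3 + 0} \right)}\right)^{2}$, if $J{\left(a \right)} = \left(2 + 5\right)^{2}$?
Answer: $9$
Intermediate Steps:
$J{\left(a \right)} = 49$ ($J{\left(a \right)} = 7^{2} = 49$)
$\left(-46 + J{\left(\frac{-1 - 6}{-3 + 0} \right)}\right)^{2} = \left(-46 + 49\right)^{2} = 3^{2} = 9$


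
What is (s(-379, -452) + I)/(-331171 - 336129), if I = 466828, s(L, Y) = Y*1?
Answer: -116594/166825 ≈ -0.69890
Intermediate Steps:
s(L, Y) = Y
(s(-379, -452) + I)/(-331171 - 336129) = (-452 + 466828)/(-331171 - 336129) = 466376/(-667300) = 466376*(-1/667300) = -116594/166825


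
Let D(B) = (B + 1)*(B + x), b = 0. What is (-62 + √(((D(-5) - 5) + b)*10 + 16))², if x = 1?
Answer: 3970 - 372*√14 ≈ 2578.1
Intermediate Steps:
D(B) = (1 + B)² (D(B) = (B + 1)*(B + 1) = (1 + B)*(1 + B) = (1 + B)²)
(-62 + √(((D(-5) - 5) + b)*10 + 16))² = (-62 + √((((1 + (-5)² + 2*(-5)) - 5) + 0)*10 + 16))² = (-62 + √((((1 + 25 - 10) - 5) + 0)*10 + 16))² = (-62 + √(((16 - 5) + 0)*10 + 16))² = (-62 + √((11 + 0)*10 + 16))² = (-62 + √(11*10 + 16))² = (-62 + √(110 + 16))² = (-62 + √126)² = (-62 + 3*√14)²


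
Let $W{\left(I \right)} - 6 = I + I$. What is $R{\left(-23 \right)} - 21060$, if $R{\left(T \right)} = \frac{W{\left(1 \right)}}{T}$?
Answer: $- \frac{484388}{23} \approx -21060.0$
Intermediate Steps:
$W{\left(I \right)} = 6 + 2 I$ ($W{\left(I \right)} = 6 + \left(I + I\right) = 6 + 2 I$)
$R{\left(T \right)} = \frac{8}{T}$ ($R{\left(T \right)} = \frac{6 + 2 \cdot 1}{T} = \frac{6 + 2}{T} = \frac{8}{T}$)
$R{\left(-23 \right)} - 21060 = \frac{8}{-23} - 21060 = 8 \left(- \frac{1}{23}\right) - 21060 = - \frac{8}{23} - 21060 = - \frac{484388}{23}$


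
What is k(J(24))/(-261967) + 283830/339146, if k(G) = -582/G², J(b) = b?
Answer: 3569012941861/4264562888736 ≈ 0.83690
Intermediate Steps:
k(G) = -582/G²
k(J(24))/(-261967) + 283830/339146 = -582/24²/(-261967) + 283830/339146 = -582*1/576*(-1/261967) + 283830*(1/339146) = -97/96*(-1/261967) + 141915/169573 = 97/25148832 + 141915/169573 = 3569012941861/4264562888736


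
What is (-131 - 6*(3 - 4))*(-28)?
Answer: 3500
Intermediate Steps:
(-131 - 6*(3 - 4))*(-28) = (-131 - 6*(-1))*(-28) = (-131 + 6)*(-28) = -125*(-28) = 3500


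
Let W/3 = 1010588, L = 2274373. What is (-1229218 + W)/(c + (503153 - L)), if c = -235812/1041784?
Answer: -469465895516/461307223073 ≈ -1.0177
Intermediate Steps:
c = -58953/260446 (c = -235812*1/1041784 = -58953/260446 ≈ -0.22635)
W = 3031764 (W = 3*1010588 = 3031764)
(-1229218 + W)/(c + (503153 - L)) = (-1229218 + 3031764)/(-58953/260446 + (503153 - 1*2274373)) = 1802546/(-58953/260446 + (503153 - 2274373)) = 1802546/(-58953/260446 - 1771220) = 1802546/(-461307223073/260446) = 1802546*(-260446/461307223073) = -469465895516/461307223073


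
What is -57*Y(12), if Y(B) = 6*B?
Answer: -4104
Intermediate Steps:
-57*Y(12) = -342*12 = -57*72 = -4104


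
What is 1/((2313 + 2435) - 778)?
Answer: 1/3970 ≈ 0.00025189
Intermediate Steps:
1/((2313 + 2435) - 778) = 1/(4748 - 778) = 1/3970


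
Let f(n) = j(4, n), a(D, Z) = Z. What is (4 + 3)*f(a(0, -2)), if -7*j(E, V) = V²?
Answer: -4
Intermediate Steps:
j(E, V) = -V²/7
f(n) = -n²/7
(4 + 3)*f(a(0, -2)) = (4 + 3)*(-⅐*(-2)²) = 7*(-⅐*4) = 7*(-4/7) = -4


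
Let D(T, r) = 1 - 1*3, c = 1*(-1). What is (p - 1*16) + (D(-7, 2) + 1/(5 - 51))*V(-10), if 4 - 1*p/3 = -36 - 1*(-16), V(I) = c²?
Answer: 2483/46 ≈ 53.978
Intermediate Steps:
c = -1
D(T, r) = -2 (D(T, r) = 1 - 3 = -2)
V(I) = 1 (V(I) = (-1)² = 1)
p = 72 (p = 12 - 3*(-36 - 1*(-16)) = 12 - 3*(-36 + 16) = 12 - 3*(-20) = 12 + 60 = 72)
(p - 1*16) + (D(-7, 2) + 1/(5 - 51))*V(-10) = (72 - 1*16) + (-2 + 1/(5 - 51))*1 = (72 - 16) + (-2 + 1/(-46))*1 = 56 + (-2 - 1/46)*1 = 56 - 93/46*1 = 56 - 93/46 = 2483/46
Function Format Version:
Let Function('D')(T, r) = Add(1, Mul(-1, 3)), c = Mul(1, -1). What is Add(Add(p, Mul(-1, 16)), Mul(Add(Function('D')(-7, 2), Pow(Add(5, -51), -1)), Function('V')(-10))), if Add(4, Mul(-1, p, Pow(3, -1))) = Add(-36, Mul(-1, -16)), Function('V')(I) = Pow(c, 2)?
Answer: Rational(2483, 46) ≈ 53.978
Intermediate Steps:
c = -1
Function('D')(T, r) = -2 (Function('D')(T, r) = Add(1, -3) = -2)
Function('V')(I) = 1 (Function('V')(I) = Pow(-1, 2) = 1)
p = 72 (p = Add(12, Mul(-3, Add(-36, Mul(-1, -16)))) = Add(12, Mul(-3, Add(-36, 16))) = Add(12, Mul(-3, -20)) = Add(12, 60) = 72)
Add(Add(p, Mul(-1, 16)), Mul(Add(Function('D')(-7, 2), Pow(Add(5, -51), -1)), Function('V')(-10))) = Add(Add(72, Mul(-1, 16)), Mul(Add(-2, Pow(Add(5, -51), -1)), 1)) = Add(Add(72, -16), Mul(Add(-2, Pow(-46, -1)), 1)) = Add(56, Mul(Add(-2, Rational(-1, 46)), 1)) = Add(56, Mul(Rational(-93, 46), 1)) = Add(56, Rational(-93, 46)) = Rational(2483, 46)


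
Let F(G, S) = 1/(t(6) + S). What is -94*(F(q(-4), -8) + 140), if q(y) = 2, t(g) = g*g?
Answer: -184287/14 ≈ -13163.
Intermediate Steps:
t(g) = g²
F(G, S) = 1/(36 + S) (F(G, S) = 1/(6² + S) = 1/(36 + S))
-94*(F(q(-4), -8) + 140) = -94*(1/(36 - 8) + 140) = -94*(1/28 + 140) = -94*3921/28 = -184287/14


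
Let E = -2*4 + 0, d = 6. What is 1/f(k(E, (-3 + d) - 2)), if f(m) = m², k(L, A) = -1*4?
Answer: 1/16 ≈ 0.062500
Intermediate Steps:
E = -8 (E = -8 + 0 = -8)
k(L, A) = -4
1/f(k(E, (-3 + d) - 2)) = 1/((-4)²) = 1/16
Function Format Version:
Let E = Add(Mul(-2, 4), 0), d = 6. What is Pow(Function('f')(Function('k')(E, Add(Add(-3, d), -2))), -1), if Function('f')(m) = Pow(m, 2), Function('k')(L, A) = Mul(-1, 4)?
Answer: Rational(1, 16) ≈ 0.062500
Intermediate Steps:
E = -8 (E = Add(-8, 0) = -8)
Function('k')(L, A) = -4
Pow(Function('f')(Function('k')(E, Add(Add(-3, d), -2))), -1) = Pow(Pow(-4, 2), -1) = Pow(16, -1) = Rational(1, 16)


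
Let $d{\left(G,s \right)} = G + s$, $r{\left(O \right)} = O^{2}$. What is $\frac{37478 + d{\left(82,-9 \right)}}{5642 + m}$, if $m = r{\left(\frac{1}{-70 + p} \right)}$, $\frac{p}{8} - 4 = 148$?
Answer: $\frac{49316329116}{7409728873} \approx 6.6556$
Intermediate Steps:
$p = 1216$ ($p = 32 + 8 \cdot 148 = 32 + 1184 = 1216$)
$m = \frac{1}{1313316}$ ($m = \left(\frac{1}{-70 + 1216}\right)^{2} = \left(\frac{1}{1146}\right)^{2} = \frac{1}{1313316} \approx 7.6143 \cdot 10^{-7}$)
$\frac{37478 + d{\left(82,-9 \right)}}{5642 + m} = \frac{37478 + \left(82 - 9\right)}{5642 + \frac{1}{1313316}} = \frac{37478 + 73}{\frac{7409728873}{1313316}} = 37551 \cdot \frac{1313316}{7409728873} = \frac{49316329116}{7409728873}$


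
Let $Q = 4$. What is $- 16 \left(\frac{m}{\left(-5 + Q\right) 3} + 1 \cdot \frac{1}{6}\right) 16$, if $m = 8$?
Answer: $640$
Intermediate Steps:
$- 16 \left(\frac{m}{\left(-5 + Q\right) 3} + 1 \cdot \frac{1}{6}\right) 16 = - 16 \left(\frac{8}{\left(-5 + 4\right) 3} + 1 \cdot \frac{1}{6}\right) 16 = - 16 \left(\frac{8}{\left(-1\right) 3} + 1 \cdot \frac{1}{6}\right) 16 = - 16 \left(\frac{8}{-3} + \frac{1}{6}\right) 16 = - 16 \left(8 \left(- \frac{1}{3}\right) + \frac{1}{6}\right) 16 = - 16 \left(- \frac{8}{3} + \frac{1}{6}\right) 16 = \left(-16\right) \left(- \frac{5}{2}\right) 16 = 40 \cdot 16 = 640$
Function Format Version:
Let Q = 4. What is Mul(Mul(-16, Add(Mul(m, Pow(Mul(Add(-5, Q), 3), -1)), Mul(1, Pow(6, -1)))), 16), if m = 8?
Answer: 640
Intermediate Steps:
Mul(Mul(-16, Add(Mul(m, Pow(Mul(Add(-5, Q), 3), -1)), Mul(1, Pow(6, -1)))), 16) = Mul(Mul(-16, Add(Mul(8, Pow(Mul(Add(-5, 4), 3), -1)), Mul(1, Pow(6, -1)))), 16) = Mul(Mul(-16, Add(Mul(8, Pow(Mul(-1, 3), -1)), Mul(1, Rational(1, 6)))), 16) = Mul(Mul(-16, Add(Mul(8, Pow(-3, -1)), Rational(1, 6))), 16) = Mul(Mul(-16, Add(Mul(8, Rational(-1, 3)), Rational(1, 6))), 16) = Mul(Mul(-16, Add(Rational(-8, 3), Rational(1, 6))), 16) = Mul(Mul(-16, Rational(-5, 2)), 16) = Mul(40, 16) = 640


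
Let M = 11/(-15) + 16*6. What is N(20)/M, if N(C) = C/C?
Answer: 15/1429 ≈ 0.010497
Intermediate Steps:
N(C) = 1
M = 1429/15 (M = 11*(-1/15) + 96 = -11/15 + 96 = 1429/15 ≈ 95.267)
N(20)/M = 1/(1429/15) = 1*(15/1429) = 15/1429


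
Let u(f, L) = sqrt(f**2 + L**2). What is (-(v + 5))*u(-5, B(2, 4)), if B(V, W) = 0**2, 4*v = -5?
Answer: -75/4 ≈ -18.750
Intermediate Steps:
v = -5/4 (v = (1/4)*(-5) = -5/4 ≈ -1.2500)
B(V, W) = 0
u(f, L) = sqrt(L**2 + f**2)
(-(v + 5))*u(-5, B(2, 4)) = (-(-5/4 + 5))*sqrt(0**2 + (-5)**2) = (-1*15/4)*sqrt(0 + 25) = -15*sqrt(25)/4 = -15/4*5 = -75/4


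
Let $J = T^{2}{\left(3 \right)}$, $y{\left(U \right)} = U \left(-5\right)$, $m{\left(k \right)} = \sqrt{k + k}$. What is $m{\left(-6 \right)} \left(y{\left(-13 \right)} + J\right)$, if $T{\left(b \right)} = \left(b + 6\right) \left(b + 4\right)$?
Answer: $8068 i \sqrt{3} \approx 13974.0 i$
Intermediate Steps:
$T{\left(b \right)} = \left(4 + b\right) \left(6 + b\right)$ ($T{\left(b \right)} = \left(6 + b\right) \left(4 + b\right) = \left(4 + b\right) \left(6 + b\right)$)
$m{\left(k \right)} = \sqrt{2} \sqrt{k}$ ($m{\left(k \right)} = \sqrt{2 k} = \sqrt{2} \sqrt{k}$)
$y{\left(U \right)} = - 5 U$
$J = 3969$ ($J = \left(24 + 3^{2} + 10 \cdot 3\right)^{2} = \left(24 + 9 + 30\right)^{2} = 63^{2} = 3969$)
$m{\left(-6 \right)} \left(y{\left(-13 \right)} + J\right) = \sqrt{2} \sqrt{-6} \left(\left(-5\right) \left(-13\right) + 3969\right) = \sqrt{2} i \sqrt{6} \left(65 + 3969\right) = 2 i \sqrt{3} \cdot 4034 = 8068 i \sqrt{3}$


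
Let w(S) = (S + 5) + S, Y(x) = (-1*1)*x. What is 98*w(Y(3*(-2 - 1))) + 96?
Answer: 2350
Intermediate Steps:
Y(x) = -x
w(S) = 5 + 2*S (w(S) = (5 + S) + S = 5 + 2*S)
98*w(Y(3*(-2 - 1))) + 96 = 98*(5 + 2*(-3*(-2 - 1))) + 96 = 98*(5 + 2*(-3*(-3))) + 96 = 98*(5 + 2*(-1*(-9))) + 96 = 98*(5 + 2*9) + 96 = 98*(5 + 18) + 96 = 98*23 + 96 = 2254 + 96 = 2350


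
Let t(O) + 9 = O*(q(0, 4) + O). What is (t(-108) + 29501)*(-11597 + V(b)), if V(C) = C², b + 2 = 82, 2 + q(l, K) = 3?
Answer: -213326456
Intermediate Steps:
q(l, K) = 1 (q(l, K) = -2 + 3 = 1)
b = 80 (b = -2 + 82 = 80)
t(O) = -9 + O*(1 + O)
(t(-108) + 29501)*(-11597 + V(b)) = ((-9 - 108 + (-108)²) + 29501)*(-11597 + 80²) = ((-9 - 108 + 11664) + 29501)*(-11597 + 6400) = (11547 + 29501)*(-5197) = 41048*(-5197) = -213326456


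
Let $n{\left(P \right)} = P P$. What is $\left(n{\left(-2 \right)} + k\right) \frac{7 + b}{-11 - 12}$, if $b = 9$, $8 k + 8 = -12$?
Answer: $- \frac{24}{23} \approx -1.0435$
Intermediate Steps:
$k = - \frac{5}{2}$ ($k = -1 + \frac{1}{8} \left(-12\right) = -1 - \frac{3}{2} = - \frac{5}{2} \approx -2.5$)
$n{\left(P \right)} = P^{2}$
$\left(n{\left(-2 \right)} + k\right) \frac{7 + b}{-11 - 12} = \left(\left(-2\right)^{2} - \frac{5}{2}\right) \frac{7 + 9}{-11 - 12} = \left(4 - \frac{5}{2}\right) \frac{16}{-23} = \frac{3 \cdot 16 \left(- \frac{1}{23}\right)}{2} = \frac{3}{2} \left(- \frac{16}{23}\right) = - \frac{24}{23}$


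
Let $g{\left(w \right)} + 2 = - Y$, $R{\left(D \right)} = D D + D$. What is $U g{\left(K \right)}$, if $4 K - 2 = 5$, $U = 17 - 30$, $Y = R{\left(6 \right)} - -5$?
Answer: $637$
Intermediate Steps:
$R{\left(D \right)} = D + D^{2}$ ($R{\left(D \right)} = D^{2} + D = D + D^{2}$)
$Y = 47$ ($Y = 6 \left(1 + 6\right) - -5 = 6 \cdot 7 + 5 = 42 + 5 = 47$)
$U = -13$ ($U = 17 - 30 = -13$)
$K = \frac{7}{4}$ ($K = \frac{1}{2} + \frac{1}{4} \cdot 5 = \frac{1}{2} + \frac{5}{4} = \frac{7}{4} \approx 1.75$)
$g{\left(w \right)} = -49$ ($g{\left(w \right)} = -2 - 47 = -49$)
$U g{\left(K \right)} = \left(-13\right) \left(-49\right) = 637$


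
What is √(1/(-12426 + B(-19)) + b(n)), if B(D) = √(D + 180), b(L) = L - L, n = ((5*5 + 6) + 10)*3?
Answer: I/√(12426 - √161) ≈ 0.0089754*I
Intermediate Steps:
n = 123 (n = ((25 + 6) + 10)*3 = (31 + 10)*3 = 41*3 = 123)
b(L) = 0
B(D) = √(180 + D)
√(1/(-12426 + B(-19)) + b(n)) = √(1/(-12426 + √(180 - 19)) + 0) = √(1/(-12426 + √161) + 0) = √(1/(-12426 + √161)) = I/√(12426 - √161)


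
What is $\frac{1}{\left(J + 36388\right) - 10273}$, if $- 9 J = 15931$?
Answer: $\frac{9}{219104} \approx 4.1076 \cdot 10^{-5}$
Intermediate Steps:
$J = - \frac{15931}{9}$ ($J = \left(- \frac{1}{9}\right) 15931 = - \frac{15931}{9} \approx -1770.1$)
$\frac{1}{\left(J + 36388\right) - 10273} = \frac{1}{\left(- \frac{15931}{9} + 36388\right) - 10273} = \frac{1}{\frac{311561}{9} - 10273} = \frac{1}{\frac{219104}{9}} = \frac{9}{219104}$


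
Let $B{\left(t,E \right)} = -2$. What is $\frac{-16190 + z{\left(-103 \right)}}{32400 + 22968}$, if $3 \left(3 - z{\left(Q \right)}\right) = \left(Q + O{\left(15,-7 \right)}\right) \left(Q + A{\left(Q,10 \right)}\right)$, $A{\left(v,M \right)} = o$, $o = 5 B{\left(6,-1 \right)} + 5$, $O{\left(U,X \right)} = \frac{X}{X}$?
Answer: $- \frac{19859}{55368} \approx -0.35867$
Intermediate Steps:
$O{\left(U,X \right)} = 1$
$o = -5$ ($o = 5 \left(-2\right) + 5 = -10 + 5 = -5$)
$A{\left(v,M \right)} = -5$
$z{\left(Q \right)} = 3 - \frac{\left(1 + Q\right) \left(-5 + Q\right)}{3}$ ($z{\left(Q \right)} = 3 - \frac{\left(Q + 1\right) \left(Q - 5\right)}{3} = 3 - \frac{\left(1 + Q\right) \left(-5 + Q\right)}{3}$)
$\frac{-16190 + z{\left(-103 \right)}}{32400 + 22968} = \frac{-16190 + \left(\frac{14}{3} - \frac{\left(-103\right)^{2}}{3} + \frac{4}{3} \left(-103\right)\right)}{32400 + 22968} = \frac{-16190 - 3669}{55368} = \left(-16190 - 3669\right) \frac{1}{55368} = \left(-19859\right) \frac{1}{55368} = - \frac{19859}{55368}$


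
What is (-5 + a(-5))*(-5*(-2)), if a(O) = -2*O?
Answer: 50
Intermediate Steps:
(-5 + a(-5))*(-5*(-2)) = (-5 - 2*(-5))*(-5*(-2)) = (-5 + 10)*10 = 5*10 = 50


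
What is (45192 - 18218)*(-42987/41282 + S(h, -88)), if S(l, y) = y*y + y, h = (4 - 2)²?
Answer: 4262053911435/20641 ≈ 2.0648e+8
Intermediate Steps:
h = 4 (h = 2² = 4)
S(l, y) = y + y² (S(l, y) = y² + y = y + y²)
(45192 - 18218)*(-42987/41282 + S(h, -88)) = (45192 - 18218)*(-42987/41282 - 88*(1 - 88)) = 26974*(-42987*1/41282 - 88*(-87)) = 26974*(-42987/41282 + 7656) = 26974*(316012005/41282) = 4262053911435/20641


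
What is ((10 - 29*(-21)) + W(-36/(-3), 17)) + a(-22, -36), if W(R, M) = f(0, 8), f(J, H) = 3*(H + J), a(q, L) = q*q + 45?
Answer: 1172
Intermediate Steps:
a(q, L) = 45 + q² (a(q, L) = q² + 45 = 45 + q²)
f(J, H) = 3*H + 3*J
W(R, M) = 24 (W(R, M) = 3*8 + 3*0 = 24 + 0 = 24)
((10 - 29*(-21)) + W(-36/(-3), 17)) + a(-22, -36) = ((10 - 29*(-21)) + 24) + (45 + (-22)²) = ((10 + 609) + 24) + (45 + 484) = (619 + 24) + 529 = 643 + 529 = 1172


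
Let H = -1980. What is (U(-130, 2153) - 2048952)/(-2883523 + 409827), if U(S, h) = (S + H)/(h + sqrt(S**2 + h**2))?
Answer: 3462274597/4180546240 + 211*sqrt(4652309)/4180546240 ≈ 0.82830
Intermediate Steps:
U(S, h) = (-1980 + S)/(h + sqrt(S**2 + h**2)) (U(S, h) = (S - 1980)/(h + sqrt(S**2 + h**2)) = (-1980 + S)/(h + sqrt(S**2 + h**2)))
(U(-130, 2153) - 2048952)/(-2883523 + 409827) = ((-1980 - 130)/(2153 + sqrt((-130)**2 + 2153**2)) - 2048952)/(-2883523 + 409827) = (-2110/(2153 + sqrt(16900 + 4635409)) - 2048952)/(-2473696) = (-2110/(2153 + sqrt(4652309)) - 2048952)*(-1/2473696) = (-2048952 - 2110/(2153 + sqrt(4652309)))*(-1/2473696) = 256119/309212 + 1055/(1236848*(2153 + sqrt(4652309)))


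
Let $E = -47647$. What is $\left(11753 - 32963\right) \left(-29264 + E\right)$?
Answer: $1631282310$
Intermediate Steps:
$\left(11753 - 32963\right) \left(-29264 + E\right) = \left(11753 - 32963\right) \left(-29264 - 47647\right) = \left(-21210\right) \left(-76911\right) = 1631282310$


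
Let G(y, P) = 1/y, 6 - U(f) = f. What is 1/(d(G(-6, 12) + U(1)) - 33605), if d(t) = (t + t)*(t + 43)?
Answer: -18/596567 ≈ -3.0173e-5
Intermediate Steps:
U(f) = 6 - f
d(t) = 2*t*(43 + t) (d(t) = (2*t)*(43 + t) = 2*t*(43 + t))
1/(d(G(-6, 12) + U(1)) - 33605) = 1/(2*(1/(-6) + (6 - 1*1))*(43 + (1/(-6) + (6 - 1*1))) - 33605) = 1/(2*(-1/6 + (6 - 1))*(43 + (-1/6 + (6 - 1))) - 33605) = 1/(2*(-1/6 + 5)*(43 + (-1/6 + 5)) - 33605) = 1/(2*(29/6)*(43 + 29/6) - 33605) = 1/(2*(29/6)*(287/6) - 33605) = 1/(8323/18 - 33605) = 1/(-596567/18) = -18/596567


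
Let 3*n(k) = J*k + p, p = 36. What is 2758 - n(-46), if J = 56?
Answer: 10814/3 ≈ 3604.7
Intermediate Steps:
n(k) = 12 + 56*k/3 (n(k) = (56*k + 36)/3 = (36 + 56*k)/3 = 12 + 56*k/3)
2758 - n(-46) = 2758 - (12 + (56/3)*(-46)) = 2758 - (12 - 2576/3) = 2758 - 1*(-2540/3) = 2758 + 2540/3 = 10814/3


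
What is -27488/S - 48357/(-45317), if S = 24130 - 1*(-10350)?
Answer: 26354729/97658135 ≈ 0.26987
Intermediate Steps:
S = 34480 (S = 24130 + 10350 = 34480)
-27488/S - 48357/(-45317) = -27488/34480 - 48357/(-45317) = -27488*1/34480 - 48357*(-1/45317) = -1718/2155 + 48357/45317 = 26354729/97658135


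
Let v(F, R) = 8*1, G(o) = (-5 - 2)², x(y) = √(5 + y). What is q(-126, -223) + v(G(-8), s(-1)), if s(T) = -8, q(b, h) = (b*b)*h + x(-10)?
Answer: -3540340 + I*√5 ≈ -3.5403e+6 + 2.2361*I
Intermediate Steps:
q(b, h) = I*√5 + h*b² (q(b, h) = (b*b)*h + √(5 - 10) = b²*h + √(-5) = h*b² + I*√5 = I*√5 + h*b²)
G(o) = 49 (G(o) = (-7)² = 49)
v(F, R) = 8
q(-126, -223) + v(G(-8), s(-1)) = (I*√5 - 223*(-126)²) + 8 = (I*√5 - 223*15876) + 8 = (I*√5 - 3540348) + 8 = (-3540348 + I*√5) + 8 = -3540340 + I*√5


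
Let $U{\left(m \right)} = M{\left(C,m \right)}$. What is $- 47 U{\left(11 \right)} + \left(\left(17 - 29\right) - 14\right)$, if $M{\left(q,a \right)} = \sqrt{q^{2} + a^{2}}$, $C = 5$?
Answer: $-26 - 47 \sqrt{146} \approx -593.9$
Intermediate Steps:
$M{\left(q,a \right)} = \sqrt{a^{2} + q^{2}}$
$U{\left(m \right)} = \sqrt{25 + m^{2}}$ ($U{\left(m \right)} = \sqrt{m^{2} + 5^{2}} = \sqrt{m^{2} + 25} = \sqrt{25 + m^{2}}$)
$- 47 U{\left(11 \right)} + \left(\left(17 - 29\right) - 14\right) = - 47 \sqrt{25 + 11^{2}} + \left(\left(17 - 29\right) - 14\right) = - 47 \sqrt{25 + 121} - 26 = - 47 \sqrt{146} - 26 = -26 - 47 \sqrt{146}$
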